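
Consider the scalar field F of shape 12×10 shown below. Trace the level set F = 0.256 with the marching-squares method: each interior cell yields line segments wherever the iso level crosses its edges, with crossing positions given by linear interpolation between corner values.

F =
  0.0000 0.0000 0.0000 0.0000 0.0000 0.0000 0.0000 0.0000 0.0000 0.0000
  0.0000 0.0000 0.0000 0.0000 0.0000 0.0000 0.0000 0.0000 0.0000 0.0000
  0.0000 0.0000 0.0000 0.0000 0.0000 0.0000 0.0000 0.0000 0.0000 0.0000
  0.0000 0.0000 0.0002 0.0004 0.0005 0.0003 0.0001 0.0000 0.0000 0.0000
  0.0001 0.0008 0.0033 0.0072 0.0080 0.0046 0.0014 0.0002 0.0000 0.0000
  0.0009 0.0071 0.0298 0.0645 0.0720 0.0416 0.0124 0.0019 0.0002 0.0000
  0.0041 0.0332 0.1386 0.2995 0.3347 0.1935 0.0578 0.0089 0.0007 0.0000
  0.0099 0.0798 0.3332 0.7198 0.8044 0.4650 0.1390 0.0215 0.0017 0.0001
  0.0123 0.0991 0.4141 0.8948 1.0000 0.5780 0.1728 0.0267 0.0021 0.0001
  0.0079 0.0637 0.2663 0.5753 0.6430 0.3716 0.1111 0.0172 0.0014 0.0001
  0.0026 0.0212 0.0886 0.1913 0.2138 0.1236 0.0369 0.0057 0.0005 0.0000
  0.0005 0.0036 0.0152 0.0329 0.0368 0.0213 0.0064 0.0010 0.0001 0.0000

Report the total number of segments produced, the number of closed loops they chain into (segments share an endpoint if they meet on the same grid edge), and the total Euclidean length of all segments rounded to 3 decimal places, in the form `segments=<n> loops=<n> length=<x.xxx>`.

segments=16 loops=1 length=13.181

cell (5,2): code 0100 → (5.815,3.000)–(6.000,2.730)
cell (5,3): code 1100 → (5.700,4.000)–(5.815,3.000)
cell (5,4): code 1000 → (6.000,4.557)–(5.700,4.000)
cell (6,1): code 0100 → (6.603,2.000)–(7.000,1.695)
cell (6,2): code 1110 → (6.000,2.730)–(6.603,2.000)
cell (6,4): code 1101 → (6.230,5.000)–(6.000,4.557)
cell (6,5): code 1000 → (7.000,5.641)–(6.230,5.000)
cell (7,1): code 0110 → (7.000,1.695)–(8.000,1.498)
cell (7,5): code 1001 → (8.000,5.795)–(7.000,5.641)
cell (8,1): code 0110 → (8.000,1.498)–(9.000,1.949)
cell (8,5): code 1001 → (9.000,5.444)–(8.000,5.795)
cell (9,1): code 0010 → (9.000,1.949)–(9.058,2.000)
cell (9,2): code 0011 → (9.058,2.000)–(9.832,3.000)
cell (9,3): code 0011 → (9.832,3.000)–(9.902,4.000)
cell (9,4): code 0011 → (9.902,4.000)–(9.466,5.000)
cell (9,5): code 0001 → (9.466,5.000)–(9.000,5.444)
total: 16 segments, chained into 1 closed loop(s), length Σ = 13.180565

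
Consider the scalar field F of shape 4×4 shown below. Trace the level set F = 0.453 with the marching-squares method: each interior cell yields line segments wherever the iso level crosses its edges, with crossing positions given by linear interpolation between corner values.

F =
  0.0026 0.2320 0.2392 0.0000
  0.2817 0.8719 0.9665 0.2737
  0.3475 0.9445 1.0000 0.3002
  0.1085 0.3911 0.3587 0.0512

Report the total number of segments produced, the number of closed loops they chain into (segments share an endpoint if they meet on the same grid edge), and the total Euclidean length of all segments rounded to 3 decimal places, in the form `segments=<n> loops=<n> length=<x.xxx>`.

cell (0,0): code 0100 → (0.345,1.000)–(1.000,0.290)
cell (0,1): code 1100 → (0.294,2.000)–(0.345,1.000)
cell (0,2): code 1000 → (1.000,2.741)–(0.294,2.000)
cell (1,0): code 0110 → (1.000,0.290)–(2.000,0.177)
cell (1,2): code 1001 → (2.000,2.782)–(1.000,2.741)
cell (2,0): code 0010 → (2.000,0.177)–(2.888,1.000)
cell (2,1): code 0011 → (2.888,1.000)–(2.853,2.000)
cell (2,2): code 0001 → (2.853,2.000)–(2.000,2.782)
total: 8 segments, chained into 1 closed loop(s), length Σ = 8.366361

segments=8 loops=1 length=8.366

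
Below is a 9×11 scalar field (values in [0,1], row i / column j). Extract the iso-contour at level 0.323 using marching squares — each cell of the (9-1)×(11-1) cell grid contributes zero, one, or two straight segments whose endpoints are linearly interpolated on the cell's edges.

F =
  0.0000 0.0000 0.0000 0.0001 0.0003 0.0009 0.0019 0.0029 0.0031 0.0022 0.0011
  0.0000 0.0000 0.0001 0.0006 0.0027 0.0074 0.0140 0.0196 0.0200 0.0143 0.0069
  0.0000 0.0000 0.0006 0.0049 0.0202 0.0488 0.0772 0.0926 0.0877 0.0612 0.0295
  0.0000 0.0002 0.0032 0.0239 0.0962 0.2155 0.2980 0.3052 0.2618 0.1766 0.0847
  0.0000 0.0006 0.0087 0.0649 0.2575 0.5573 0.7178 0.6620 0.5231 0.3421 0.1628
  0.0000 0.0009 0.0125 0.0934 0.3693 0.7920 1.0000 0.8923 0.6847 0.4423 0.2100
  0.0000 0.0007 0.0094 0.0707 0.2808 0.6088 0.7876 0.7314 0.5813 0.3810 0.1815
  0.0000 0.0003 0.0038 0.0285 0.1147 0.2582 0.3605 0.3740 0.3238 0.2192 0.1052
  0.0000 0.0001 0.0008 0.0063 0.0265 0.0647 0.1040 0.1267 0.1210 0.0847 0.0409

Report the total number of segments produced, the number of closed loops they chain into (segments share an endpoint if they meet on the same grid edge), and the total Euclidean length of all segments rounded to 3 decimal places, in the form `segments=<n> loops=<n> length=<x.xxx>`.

segments=20 loops=1 length=15.580

cell (3,4): code 0100 → (3.315,5.000)–(4.000,4.218)
cell (3,5): code 1100 → (3.060,6.000)–(3.315,5.000)
cell (3,6): code 1100 → (3.050,7.000)–(3.060,6.000)
cell (3,7): code 1100 → (3.234,8.000)–(3.050,7.000)
cell (3,8): code 1100 → (3.885,9.000)–(3.234,8.000)
cell (3,9): code 1000 → (4.000,9.107)–(3.885,9.000)
cell (4,3): code 0100 → (4.586,4.000)–(5.000,3.832)
cell (4,4): code 1110 → (4.000,4.218)–(4.586,4.000)
cell (4,9): code 1001 → (5.000,9.514)–(4.000,9.107)
cell (5,3): code 0010 → (5.000,3.832)–(5.523,4.000)
cell (5,4): code 0111 → (5.523,4.000)–(6.000,4.129)
cell (5,9): code 1001 → (6.000,9.291)–(5.000,9.514)
cell (6,4): code 0010 → (6.000,4.129)–(6.815,5.000)
cell (6,5): code 0111 → (6.815,5.000)–(7.000,5.633)
cell (6,8): code 1011 → (7.000,8.008)–(6.358,9.000)
cell (6,9): code 0001 → (6.358,9.000)–(6.000,9.291)
cell (7,5): code 0010 → (7.000,5.633)–(7.146,6.000)
cell (7,6): code 0011 → (7.146,6.000)–(7.206,7.000)
cell (7,7): code 0011 → (7.206,7.000)–(7.004,8.000)
cell (7,8): code 0001 → (7.004,8.000)–(7.000,8.008)
total: 20 segments, chained into 1 closed loop(s), length Σ = 15.579570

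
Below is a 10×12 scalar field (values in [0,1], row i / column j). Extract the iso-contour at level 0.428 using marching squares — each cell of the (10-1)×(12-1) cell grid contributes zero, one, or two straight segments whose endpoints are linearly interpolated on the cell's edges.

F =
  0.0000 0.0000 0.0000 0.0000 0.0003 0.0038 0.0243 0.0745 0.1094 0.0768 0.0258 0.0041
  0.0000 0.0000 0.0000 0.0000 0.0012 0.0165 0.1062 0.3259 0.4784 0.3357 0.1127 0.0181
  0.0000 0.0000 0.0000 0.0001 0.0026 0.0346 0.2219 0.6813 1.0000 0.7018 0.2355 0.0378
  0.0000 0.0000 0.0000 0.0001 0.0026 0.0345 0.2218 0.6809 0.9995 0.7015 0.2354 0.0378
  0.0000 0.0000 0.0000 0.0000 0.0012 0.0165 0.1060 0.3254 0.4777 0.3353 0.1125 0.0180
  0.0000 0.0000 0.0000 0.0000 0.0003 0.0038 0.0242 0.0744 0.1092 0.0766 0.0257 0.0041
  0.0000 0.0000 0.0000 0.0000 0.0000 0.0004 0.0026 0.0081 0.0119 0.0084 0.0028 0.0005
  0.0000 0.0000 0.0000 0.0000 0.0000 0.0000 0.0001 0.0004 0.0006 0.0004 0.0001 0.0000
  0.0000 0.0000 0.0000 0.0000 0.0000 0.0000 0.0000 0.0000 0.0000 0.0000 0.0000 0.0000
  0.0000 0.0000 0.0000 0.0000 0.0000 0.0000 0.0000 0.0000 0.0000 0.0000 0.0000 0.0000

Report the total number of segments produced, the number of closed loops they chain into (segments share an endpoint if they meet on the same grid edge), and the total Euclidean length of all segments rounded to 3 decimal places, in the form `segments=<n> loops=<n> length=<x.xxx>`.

segments=14 loops=1 length=10.019

cell (0,7): code 0100 → (0.863,8.000)–(1.000,7.670)
cell (0,8): code 1000 → (1.000,8.353)–(0.863,8.000)
cell (1,6): code 0100 → (1.287,7.000)–(2.000,6.449)
cell (1,7): code 1110 → (1.000,7.670)–(1.287,7.000)
cell (1,8): code 1101 → (1.252,9.000)–(1.000,8.353)
cell (1,9): code 1000 → (2.000,9.587)–(1.252,9.000)
cell (2,6): code 0110 → (2.000,6.449)–(3.000,6.449)
cell (2,9): code 1001 → (3.000,9.587)–(2.000,9.587)
cell (3,6): code 0010 → (3.000,6.449)–(3.711,7.000)
cell (3,7): code 0111 → (3.711,7.000)–(4.000,7.674)
cell (3,8): code 1011 → (4.000,8.349)–(3.747,9.000)
cell (3,9): code 0001 → (3.747,9.000)–(3.000,9.587)
cell (4,7): code 0010 → (4.000,7.674)–(4.135,8.000)
cell (4,8): code 0001 → (4.135,8.000)–(4.000,8.349)
total: 14 segments, chained into 1 closed loop(s), length Σ = 10.019140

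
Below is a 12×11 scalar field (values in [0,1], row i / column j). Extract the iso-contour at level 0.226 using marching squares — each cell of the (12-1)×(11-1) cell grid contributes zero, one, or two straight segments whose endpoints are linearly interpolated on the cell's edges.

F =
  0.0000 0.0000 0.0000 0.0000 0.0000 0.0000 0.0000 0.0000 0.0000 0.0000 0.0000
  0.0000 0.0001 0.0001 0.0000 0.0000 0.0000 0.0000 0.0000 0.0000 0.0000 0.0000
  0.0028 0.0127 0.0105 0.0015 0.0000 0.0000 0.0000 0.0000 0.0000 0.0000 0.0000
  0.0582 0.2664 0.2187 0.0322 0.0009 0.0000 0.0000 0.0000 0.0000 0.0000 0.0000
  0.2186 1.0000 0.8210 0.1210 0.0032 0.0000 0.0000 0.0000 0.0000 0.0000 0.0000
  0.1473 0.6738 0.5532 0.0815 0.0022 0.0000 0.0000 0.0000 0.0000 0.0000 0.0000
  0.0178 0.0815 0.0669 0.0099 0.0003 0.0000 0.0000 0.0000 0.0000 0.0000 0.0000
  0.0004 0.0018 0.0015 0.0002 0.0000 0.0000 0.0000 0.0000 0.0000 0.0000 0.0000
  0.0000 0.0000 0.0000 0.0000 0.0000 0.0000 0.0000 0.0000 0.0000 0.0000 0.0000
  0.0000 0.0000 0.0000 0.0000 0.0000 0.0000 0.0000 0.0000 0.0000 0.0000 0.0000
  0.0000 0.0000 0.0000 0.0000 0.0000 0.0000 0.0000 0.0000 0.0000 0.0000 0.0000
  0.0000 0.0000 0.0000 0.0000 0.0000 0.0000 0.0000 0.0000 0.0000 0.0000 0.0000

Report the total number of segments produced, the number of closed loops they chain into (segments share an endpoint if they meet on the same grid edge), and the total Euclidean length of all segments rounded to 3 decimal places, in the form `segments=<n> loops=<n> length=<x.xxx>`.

segments=10 loops=1 length=8.978

cell (2,0): code 0100 → (2.841,1.000)–(3.000,0.806)
cell (2,1): code 1000 → (3.000,1.847)–(2.841,1.000)
cell (3,0): code 0110 → (3.000,0.806)–(4.000,0.009)
cell (3,1): code 1101 → (3.012,2.000)–(3.000,1.847)
cell (3,2): code 1000 → (4.000,2.850)–(3.012,2.000)
cell (4,0): code 0110 → (4.000,0.009)–(5.000,0.149)
cell (4,2): code 1001 → (5.000,2.694)–(4.000,2.850)
cell (5,0): code 0010 → (5.000,0.149)–(5.756,1.000)
cell (5,1): code 0011 → (5.756,1.000)–(5.673,2.000)
cell (5,2): code 0001 → (5.673,2.000)–(5.000,2.694)
total: 10 segments, chained into 1 closed loop(s), length Σ = 8.977700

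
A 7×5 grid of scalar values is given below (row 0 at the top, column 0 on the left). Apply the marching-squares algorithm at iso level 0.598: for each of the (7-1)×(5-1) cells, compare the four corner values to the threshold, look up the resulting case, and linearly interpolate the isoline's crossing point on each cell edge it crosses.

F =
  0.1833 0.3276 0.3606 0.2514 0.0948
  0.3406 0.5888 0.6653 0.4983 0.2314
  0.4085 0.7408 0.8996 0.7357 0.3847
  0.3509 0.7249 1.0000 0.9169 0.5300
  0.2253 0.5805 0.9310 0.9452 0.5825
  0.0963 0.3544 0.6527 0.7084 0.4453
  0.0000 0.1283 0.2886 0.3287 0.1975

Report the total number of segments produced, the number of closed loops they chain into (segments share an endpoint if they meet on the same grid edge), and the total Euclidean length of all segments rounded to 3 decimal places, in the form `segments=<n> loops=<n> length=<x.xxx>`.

cell (0,1): code 0100 → (0.779,2.000)–(1.000,1.120)
cell (0,2): code 1000 → (1.000,2.403)–(0.779,2.000)
cell (1,0): code 0100 → (1.061,1.000)–(2.000,0.570)
cell (1,1): code 1110 → (1.000,1.120)–(1.061,1.000)
cell (1,2): code 1101 → (1.420,3.000)–(1.000,2.403)
cell (1,3): code 1000 → (2.000,3.392)–(1.420,3.000)
cell (2,0): code 0110 → (2.000,0.570)–(3.000,0.661)
cell (2,3): code 1001 → (3.000,3.824)–(2.000,3.392)
cell (3,0): code 0010 → (3.000,0.661)–(3.879,1.000)
cell (3,1): code 0111 → (3.879,1.000)–(4.000,1.050)
cell (3,3): code 1001 → (4.000,3.957)–(3.000,3.824)
cell (4,1): code 0110 → (4.000,1.050)–(5.000,1.817)
cell (4,3): code 1001 → (5.000,3.420)–(4.000,3.957)
cell (5,1): code 0010 → (5.000,1.817)–(5.150,2.000)
cell (5,2): code 0011 → (5.150,2.000)–(5.291,3.000)
cell (5,3): code 0001 → (5.291,3.000)–(5.000,3.420)
total: 16 segments, chained into 1 closed loop(s), length Σ = 12.292633

segments=16 loops=1 length=12.293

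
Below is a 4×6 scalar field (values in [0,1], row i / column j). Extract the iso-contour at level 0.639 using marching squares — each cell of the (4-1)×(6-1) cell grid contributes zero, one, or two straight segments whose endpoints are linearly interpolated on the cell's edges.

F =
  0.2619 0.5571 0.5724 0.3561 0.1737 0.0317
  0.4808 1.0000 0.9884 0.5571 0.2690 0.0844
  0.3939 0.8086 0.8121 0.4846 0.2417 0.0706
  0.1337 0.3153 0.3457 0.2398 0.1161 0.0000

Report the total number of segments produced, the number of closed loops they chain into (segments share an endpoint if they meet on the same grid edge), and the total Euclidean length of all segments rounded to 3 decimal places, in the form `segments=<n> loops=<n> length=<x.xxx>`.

cell (0,0): code 0100 → (0.185,1.000)–(1.000,0.305)
cell (0,1): code 1100 → (0.160,2.000)–(0.185,1.000)
cell (0,2): code 1000 → (1.000,2.810)–(0.160,2.000)
cell (1,0): code 0110 → (1.000,0.305)–(2.000,0.591)
cell (1,2): code 1001 → (2.000,2.529)–(1.000,2.810)
cell (2,0): code 0010 → (2.000,0.591)–(2.344,1.000)
cell (2,1): code 0011 → (2.344,1.000)–(2.371,2.000)
cell (2,2): code 0001 → (2.371,2.000)–(2.000,2.529)
total: 8 segments, chained into 1 closed loop(s), length Σ = 7.498154

segments=8 loops=1 length=7.498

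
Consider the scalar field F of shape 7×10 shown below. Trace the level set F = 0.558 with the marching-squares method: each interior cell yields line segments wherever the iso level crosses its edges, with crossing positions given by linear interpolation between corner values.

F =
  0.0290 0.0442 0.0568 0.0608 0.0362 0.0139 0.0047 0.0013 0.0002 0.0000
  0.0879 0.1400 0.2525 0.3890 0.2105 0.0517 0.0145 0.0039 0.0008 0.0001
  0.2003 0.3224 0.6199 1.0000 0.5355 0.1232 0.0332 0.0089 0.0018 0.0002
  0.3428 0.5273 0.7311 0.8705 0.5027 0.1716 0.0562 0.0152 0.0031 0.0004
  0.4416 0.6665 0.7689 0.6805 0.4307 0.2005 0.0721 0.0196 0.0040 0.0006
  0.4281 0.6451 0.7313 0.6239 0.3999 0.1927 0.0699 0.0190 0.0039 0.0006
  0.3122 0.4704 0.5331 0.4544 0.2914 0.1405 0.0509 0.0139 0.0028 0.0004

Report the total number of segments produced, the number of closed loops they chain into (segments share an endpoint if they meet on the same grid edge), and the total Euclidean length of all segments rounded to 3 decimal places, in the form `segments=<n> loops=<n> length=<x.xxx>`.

cell (1,1): code 0100 → (1.832,2.000)–(2.000,1.792)
cell (1,2): code 1100 → (1.277,3.000)–(1.832,2.000)
cell (1,3): code 1000 → (2.000,3.952)–(1.277,3.000)
cell (2,1): code 0110 → (2.000,1.792)–(3.000,1.151)
cell (2,3): code 1001 → (3.000,3.850)–(2.000,3.952)
cell (3,0): code 0100 → (3.221,1.000)–(4.000,0.518)
cell (3,1): code 1110 → (3.000,1.151)–(3.221,1.000)
cell (3,3): code 1001 → (4.000,3.490)–(3.000,3.850)
cell (4,0): code 0110 → (4.000,0.518)–(5.000,0.599)
cell (4,3): code 1001 → (5.000,3.294)–(4.000,3.490)
cell (5,0): code 0010 → (5.000,0.599)–(5.499,1.000)
cell (5,1): code 0011 → (5.499,1.000)–(5.874,2.000)
cell (5,2): code 0011 → (5.874,2.000)–(5.389,3.000)
cell (5,3): code 0001 → (5.389,3.000)–(5.000,3.294)
total: 14 segments, chained into 1 closed loop(s), length Σ = 12.376072

segments=14 loops=1 length=12.376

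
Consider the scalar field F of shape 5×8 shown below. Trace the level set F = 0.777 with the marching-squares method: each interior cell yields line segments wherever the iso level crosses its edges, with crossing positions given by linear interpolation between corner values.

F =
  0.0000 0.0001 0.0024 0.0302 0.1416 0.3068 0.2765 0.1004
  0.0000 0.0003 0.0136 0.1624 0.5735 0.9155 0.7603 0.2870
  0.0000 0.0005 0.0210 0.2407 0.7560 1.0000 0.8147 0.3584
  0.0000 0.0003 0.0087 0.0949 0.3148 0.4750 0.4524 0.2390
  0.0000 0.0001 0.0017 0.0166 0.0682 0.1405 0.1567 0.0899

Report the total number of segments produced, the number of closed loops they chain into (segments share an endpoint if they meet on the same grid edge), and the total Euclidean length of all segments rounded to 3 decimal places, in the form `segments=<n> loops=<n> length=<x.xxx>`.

segments=8 loops=1 length=5.722

cell (0,4): code 0100 → (0.772,5.000)–(1.000,4.595)
cell (0,5): code 1000 → (1.000,5.892)–(0.772,5.000)
cell (1,4): code 0110 → (1.000,4.595)–(2.000,4.086)
cell (1,5): code 1101 → (1.307,6.000)–(1.000,5.892)
cell (1,6): code 1000 → (2.000,6.083)–(1.307,6.000)
cell (2,4): code 0010 → (2.000,4.086)–(2.425,5.000)
cell (2,5): code 0011 → (2.425,5.000)–(2.104,6.000)
cell (2,6): code 0001 → (2.104,6.000)–(2.000,6.083)
total: 8 segments, chained into 1 closed loop(s), length Σ = 5.721607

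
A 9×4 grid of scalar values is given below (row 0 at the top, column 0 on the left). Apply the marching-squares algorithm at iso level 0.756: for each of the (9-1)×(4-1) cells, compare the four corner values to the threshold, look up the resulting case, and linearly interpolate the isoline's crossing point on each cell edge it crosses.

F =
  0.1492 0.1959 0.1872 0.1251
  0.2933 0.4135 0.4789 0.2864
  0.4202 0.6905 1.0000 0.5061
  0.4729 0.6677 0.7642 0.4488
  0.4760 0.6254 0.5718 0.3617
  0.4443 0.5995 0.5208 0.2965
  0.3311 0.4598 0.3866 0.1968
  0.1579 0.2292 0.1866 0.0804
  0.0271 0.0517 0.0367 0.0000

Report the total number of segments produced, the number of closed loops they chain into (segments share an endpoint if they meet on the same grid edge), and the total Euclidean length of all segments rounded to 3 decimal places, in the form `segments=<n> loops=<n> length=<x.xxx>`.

cell (1,1): code 0100 → (1.532,2.000)–(2.000,1.212)
cell (1,2): code 1000 → (2.000,2.494)–(1.532,2.000)
cell (2,1): code 0110 → (2.000,1.212)–(3.000,1.915)
cell (2,2): code 1001 → (3.000,2.026)–(2.000,2.494)
cell (3,1): code 0010 → (3.000,1.915)–(3.043,2.000)
cell (3,2): code 0001 → (3.043,2.000)–(3.000,2.026)
total: 6 segments, chained into 1 closed loop(s), length Σ = 4.069305

segments=6 loops=1 length=4.069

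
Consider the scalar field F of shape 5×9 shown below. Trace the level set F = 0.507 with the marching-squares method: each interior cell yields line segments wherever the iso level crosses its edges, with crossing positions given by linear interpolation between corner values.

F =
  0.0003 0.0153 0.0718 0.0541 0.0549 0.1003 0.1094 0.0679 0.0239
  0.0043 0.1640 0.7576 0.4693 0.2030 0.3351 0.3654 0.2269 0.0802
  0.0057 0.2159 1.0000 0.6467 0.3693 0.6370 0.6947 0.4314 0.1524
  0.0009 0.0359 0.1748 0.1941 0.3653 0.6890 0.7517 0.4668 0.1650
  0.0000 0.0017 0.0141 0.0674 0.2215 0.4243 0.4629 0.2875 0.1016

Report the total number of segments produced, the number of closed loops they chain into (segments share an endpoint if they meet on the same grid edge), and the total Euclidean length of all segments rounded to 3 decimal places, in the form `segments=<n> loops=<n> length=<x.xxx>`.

cell (0,1): code 0100 → (0.635,2.000)–(1.000,1.578)
cell (0,2): code 1000 → (1.000,2.869)–(0.635,2.000)
cell (1,1): code 0110 → (1.000,1.578)–(2.000,1.371)
cell (1,2): code 1101 → (1.213,3.000)–(1.000,2.869)
cell (1,3): code 1000 → (2.000,3.504)–(1.213,3.000)
cell (1,4): code 0100 → (1.569,5.000)–(2.000,4.514)
cell (1,5): code 1100 → (1.430,6.000)–(1.569,5.000)
cell (1,6): code 1000 → (2.000,6.713)–(1.430,6.000)
cell (2,1): code 0010 → (2.000,1.371)–(2.597,2.000)
cell (2,2): code 0011 → (2.597,2.000)–(2.309,3.000)
cell (2,3): code 0001 → (2.309,3.000)–(2.000,3.504)
cell (2,4): code 0110 → (2.000,4.514)–(3.000,4.438)
cell (2,6): code 1001 → (3.000,6.859)–(2.000,6.713)
cell (3,4): code 0010 → (3.000,4.438)–(3.688,5.000)
cell (3,5): code 0011 → (3.688,5.000)–(3.847,6.000)
cell (3,6): code 0001 → (3.847,6.000)–(3.000,6.859)
total: 16 segments, chained into 2 closed loop(s), length Σ = 13.897832

segments=16 loops=2 length=13.898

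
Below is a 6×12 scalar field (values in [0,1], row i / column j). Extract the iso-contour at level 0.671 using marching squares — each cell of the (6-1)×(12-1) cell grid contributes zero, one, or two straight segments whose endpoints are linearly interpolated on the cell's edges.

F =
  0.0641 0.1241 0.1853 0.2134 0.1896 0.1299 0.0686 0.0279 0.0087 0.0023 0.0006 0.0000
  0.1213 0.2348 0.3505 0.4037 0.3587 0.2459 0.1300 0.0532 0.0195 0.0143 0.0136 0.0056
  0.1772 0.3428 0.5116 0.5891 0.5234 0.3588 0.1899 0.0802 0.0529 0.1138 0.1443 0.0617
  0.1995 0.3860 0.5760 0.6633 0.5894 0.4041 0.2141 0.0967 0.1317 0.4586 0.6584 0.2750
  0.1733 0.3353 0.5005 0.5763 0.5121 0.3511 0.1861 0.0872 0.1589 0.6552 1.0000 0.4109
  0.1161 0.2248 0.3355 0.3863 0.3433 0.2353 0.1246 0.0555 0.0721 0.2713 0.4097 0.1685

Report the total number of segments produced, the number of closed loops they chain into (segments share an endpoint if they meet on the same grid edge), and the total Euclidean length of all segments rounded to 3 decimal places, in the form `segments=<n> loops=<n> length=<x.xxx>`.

segments=4 loops=1 length=4.363

cell (3,9): code 0100 → (3.037,10.000)–(4.000,9.046)
cell (3,10): code 1000 → (4.000,10.558)–(3.037,10.000)
cell (4,9): code 0010 → (4.000,9.046)–(4.557,10.000)
cell (4,10): code 0001 → (4.557,10.000)–(4.000,10.558)
total: 4 segments, chained into 1 closed loop(s), length Σ = 4.363101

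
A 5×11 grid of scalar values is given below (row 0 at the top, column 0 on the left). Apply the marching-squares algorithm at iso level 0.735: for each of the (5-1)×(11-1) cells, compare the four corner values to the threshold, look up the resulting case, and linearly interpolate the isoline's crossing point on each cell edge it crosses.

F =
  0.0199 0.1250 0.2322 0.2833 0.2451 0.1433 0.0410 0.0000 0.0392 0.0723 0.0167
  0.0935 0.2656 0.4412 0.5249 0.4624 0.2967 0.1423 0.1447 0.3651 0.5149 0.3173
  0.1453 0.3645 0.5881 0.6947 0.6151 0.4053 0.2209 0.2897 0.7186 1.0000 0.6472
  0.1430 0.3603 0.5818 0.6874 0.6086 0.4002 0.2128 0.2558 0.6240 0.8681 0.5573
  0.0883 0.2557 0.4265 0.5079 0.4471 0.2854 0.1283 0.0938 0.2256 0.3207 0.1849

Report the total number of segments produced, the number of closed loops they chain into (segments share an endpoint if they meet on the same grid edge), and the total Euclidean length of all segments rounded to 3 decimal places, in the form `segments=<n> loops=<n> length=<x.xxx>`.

cell (1,8): code 0100 → (1.454,9.000)–(2.000,8.058)
cell (1,9): code 1000 → (2.000,9.751)–(1.454,9.000)
cell (2,8): code 0110 → (2.000,8.058)–(3.000,8.455)
cell (2,9): code 1001 → (3.000,9.428)–(2.000,9.751)
cell (3,8): code 0010 → (3.000,8.455)–(3.243,9.000)
cell (3,9): code 0001 → (3.243,9.000)–(3.000,9.428)
total: 6 segments, chained into 1 closed loop(s), length Σ = 5.233513

segments=6 loops=1 length=5.234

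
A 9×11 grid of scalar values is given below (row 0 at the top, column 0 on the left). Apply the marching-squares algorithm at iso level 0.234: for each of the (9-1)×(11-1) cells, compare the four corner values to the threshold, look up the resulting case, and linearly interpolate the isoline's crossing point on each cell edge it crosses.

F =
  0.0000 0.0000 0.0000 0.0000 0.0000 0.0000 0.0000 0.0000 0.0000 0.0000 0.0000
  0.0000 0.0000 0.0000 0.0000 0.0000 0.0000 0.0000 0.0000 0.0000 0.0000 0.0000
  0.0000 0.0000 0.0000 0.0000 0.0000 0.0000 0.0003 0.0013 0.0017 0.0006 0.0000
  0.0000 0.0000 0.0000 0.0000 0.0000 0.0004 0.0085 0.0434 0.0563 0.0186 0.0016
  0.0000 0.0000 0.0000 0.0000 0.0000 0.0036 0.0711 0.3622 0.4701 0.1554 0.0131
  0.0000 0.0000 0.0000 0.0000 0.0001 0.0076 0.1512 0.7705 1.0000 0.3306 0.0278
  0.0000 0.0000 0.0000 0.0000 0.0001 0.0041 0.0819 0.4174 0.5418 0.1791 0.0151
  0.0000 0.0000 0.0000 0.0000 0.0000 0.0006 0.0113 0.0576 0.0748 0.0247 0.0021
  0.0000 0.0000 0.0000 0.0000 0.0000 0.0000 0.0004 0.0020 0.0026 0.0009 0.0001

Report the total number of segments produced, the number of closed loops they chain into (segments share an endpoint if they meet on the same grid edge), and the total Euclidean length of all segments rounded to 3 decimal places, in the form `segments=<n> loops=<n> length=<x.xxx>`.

segments=12 loops=1 length=9.779

cell (3,6): code 0100 → (3.598,7.000)–(4.000,6.560)
cell (3,7): code 1100 → (3.429,8.000)–(3.598,7.000)
cell (3,8): code 1000 → (4.000,8.750)–(3.429,8.000)
cell (4,6): code 0110 → (4.000,6.560)–(5.000,6.134)
cell (4,8): code 1101 → (4.449,9.000)–(4.000,8.750)
cell (4,9): code 1000 → (5.000,9.319)–(4.449,9.000)
cell (5,6): code 0110 → (5.000,6.134)–(6.000,6.453)
cell (5,8): code 1011 → (6.000,8.849)–(5.638,9.000)
cell (5,9): code 0001 → (5.638,9.000)–(5.000,9.319)
cell (6,6): code 0010 → (6.000,6.453)–(6.510,7.000)
cell (6,7): code 0011 → (6.510,7.000)–(6.659,8.000)
cell (6,8): code 0001 → (6.659,8.000)–(6.000,8.849)
total: 12 segments, chained into 1 closed loop(s), length Σ = 9.778996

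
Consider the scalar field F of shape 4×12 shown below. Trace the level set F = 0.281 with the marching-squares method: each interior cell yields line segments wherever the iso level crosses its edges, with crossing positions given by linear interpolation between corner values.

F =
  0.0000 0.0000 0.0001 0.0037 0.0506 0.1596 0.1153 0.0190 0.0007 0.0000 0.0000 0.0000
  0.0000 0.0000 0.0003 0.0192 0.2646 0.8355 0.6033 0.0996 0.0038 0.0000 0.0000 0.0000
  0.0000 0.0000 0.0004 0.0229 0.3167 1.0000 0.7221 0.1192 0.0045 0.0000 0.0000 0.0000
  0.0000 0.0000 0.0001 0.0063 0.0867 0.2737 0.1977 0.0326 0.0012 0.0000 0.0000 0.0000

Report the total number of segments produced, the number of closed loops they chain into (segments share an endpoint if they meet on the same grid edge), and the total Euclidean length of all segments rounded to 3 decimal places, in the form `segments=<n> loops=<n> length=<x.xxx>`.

cell (0,4): code 0100 → (0.180,5.000)–(1.000,4.029)
cell (0,5): code 1100 → (0.340,6.000)–(0.180,5.000)
cell (0,6): code 1000 → (1.000,6.640)–(0.340,6.000)
cell (1,3): code 0100 → (1.315,4.000)–(2.000,3.878)
cell (1,4): code 1110 → (1.000,4.029)–(1.315,4.000)
cell (1,6): code 1001 → (2.000,6.732)–(1.000,6.640)
cell (2,3): code 0010 → (2.000,3.878)–(2.155,4.000)
cell (2,4): code 0011 → (2.155,4.000)–(2.990,5.000)
cell (2,5): code 0011 → (2.990,5.000)–(2.841,6.000)
cell (2,6): code 0001 → (2.841,6.000)–(2.000,6.732)
total: 10 segments, chained into 1 closed loop(s), length Σ = 8.845422

segments=10 loops=1 length=8.845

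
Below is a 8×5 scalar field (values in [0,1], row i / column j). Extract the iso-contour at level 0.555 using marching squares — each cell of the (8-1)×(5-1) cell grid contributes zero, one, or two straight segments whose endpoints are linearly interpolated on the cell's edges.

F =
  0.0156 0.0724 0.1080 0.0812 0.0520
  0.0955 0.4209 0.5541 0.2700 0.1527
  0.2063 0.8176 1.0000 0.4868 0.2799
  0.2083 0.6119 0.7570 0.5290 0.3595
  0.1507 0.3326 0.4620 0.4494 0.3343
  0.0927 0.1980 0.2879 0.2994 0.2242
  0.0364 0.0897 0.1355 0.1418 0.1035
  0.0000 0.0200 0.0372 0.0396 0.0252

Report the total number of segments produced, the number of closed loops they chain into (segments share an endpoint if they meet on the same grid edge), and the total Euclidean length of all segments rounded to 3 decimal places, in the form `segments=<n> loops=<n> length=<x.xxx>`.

segments=8 loops=1 length=7.684

cell (1,0): code 0100 → (1.338,1.000)–(2.000,0.570)
cell (1,1): code 1100 → (1.002,2.000)–(1.338,1.000)
cell (1,2): code 1000 → (2.000,2.867)–(1.002,2.000)
cell (2,0): code 0110 → (2.000,0.570)–(3.000,0.859)
cell (2,2): code 1001 → (3.000,2.886)–(2.000,2.867)
cell (3,0): code 0010 → (3.000,0.859)–(3.204,1.000)
cell (3,1): code 0011 → (3.204,1.000)–(3.685,2.000)
cell (3,2): code 0001 → (3.685,2.000)–(3.000,2.886)
total: 8 segments, chained into 1 closed loop(s), length Σ = 7.684287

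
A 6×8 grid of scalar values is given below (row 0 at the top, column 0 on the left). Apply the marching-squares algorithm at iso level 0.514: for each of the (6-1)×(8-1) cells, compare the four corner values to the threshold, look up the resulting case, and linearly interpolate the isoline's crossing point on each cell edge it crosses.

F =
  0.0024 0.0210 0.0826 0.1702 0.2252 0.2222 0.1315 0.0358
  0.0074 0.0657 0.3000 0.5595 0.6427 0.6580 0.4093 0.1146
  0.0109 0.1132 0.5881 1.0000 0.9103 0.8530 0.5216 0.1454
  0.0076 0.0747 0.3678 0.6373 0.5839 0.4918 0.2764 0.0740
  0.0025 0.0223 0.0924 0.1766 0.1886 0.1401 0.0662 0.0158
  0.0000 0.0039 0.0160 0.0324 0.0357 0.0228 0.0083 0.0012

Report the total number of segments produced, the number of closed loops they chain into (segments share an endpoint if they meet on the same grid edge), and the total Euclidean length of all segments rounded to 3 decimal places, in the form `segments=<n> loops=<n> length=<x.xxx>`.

segments=16 loops=1 length=10.578

cell (0,2): code 0100 → (0.883,3.000)–(1.000,2.825)
cell (0,3): code 1100 → (0.692,4.000)–(0.883,3.000)
cell (0,4): code 1100 → (0.670,5.000)–(0.692,4.000)
cell (0,5): code 1000 → (1.000,5.579)–(0.670,5.000)
cell (1,1): code 0100 → (1.743,2.000)–(2.000,1.844)
cell (1,2): code 1110 → (1.000,2.825)–(1.743,2.000)
cell (1,5): code 1101 → (1.932,6.000)–(1.000,5.579)
cell (1,6): code 1000 → (2.000,6.020)–(1.932,6.000)
cell (2,1): code 0010 → (2.000,1.844)–(2.336,2.000)
cell (2,2): code 0111 → (2.336,2.000)–(3.000,2.542)
cell (2,4): code 1011 → (3.000,4.759)–(2.939,5.000)
cell (2,5): code 0011 → (2.939,5.000)–(2.031,6.000)
cell (2,6): code 0001 → (2.031,6.000)–(2.000,6.020)
cell (3,2): code 0010 → (3.000,2.542)–(3.268,3.000)
cell (3,3): code 0011 → (3.268,3.000)–(3.177,4.000)
cell (3,4): code 0001 → (3.177,4.000)–(3.000,4.759)
total: 16 segments, chained into 1 closed loop(s), length Σ = 10.577631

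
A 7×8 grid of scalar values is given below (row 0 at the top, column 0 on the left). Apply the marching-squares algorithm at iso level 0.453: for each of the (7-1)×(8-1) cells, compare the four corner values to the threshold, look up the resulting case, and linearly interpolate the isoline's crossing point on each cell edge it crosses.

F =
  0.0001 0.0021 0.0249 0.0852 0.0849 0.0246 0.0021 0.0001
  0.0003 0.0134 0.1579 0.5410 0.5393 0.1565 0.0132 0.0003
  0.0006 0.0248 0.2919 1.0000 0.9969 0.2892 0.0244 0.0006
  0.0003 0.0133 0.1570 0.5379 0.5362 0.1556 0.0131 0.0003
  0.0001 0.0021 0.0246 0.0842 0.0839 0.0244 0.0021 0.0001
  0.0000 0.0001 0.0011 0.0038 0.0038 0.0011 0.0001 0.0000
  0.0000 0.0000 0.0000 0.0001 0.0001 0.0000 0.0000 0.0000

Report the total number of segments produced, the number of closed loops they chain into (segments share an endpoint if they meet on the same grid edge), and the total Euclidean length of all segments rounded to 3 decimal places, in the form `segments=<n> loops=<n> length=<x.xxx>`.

cell (0,2): code 0100 → (0.807,3.000)–(1.000,2.770)
cell (0,3): code 1100 → (0.810,4.000)–(0.807,3.000)
cell (0,4): code 1000 → (1.000,4.225)–(0.810,4.000)
cell (1,2): code 0110 → (1.000,2.770)–(2.000,2.228)
cell (1,4): code 1001 → (2.000,4.769)–(1.000,4.225)
cell (2,2): code 0110 → (2.000,2.228)–(3.000,2.777)
cell (2,4): code 1001 → (3.000,4.219)–(2.000,4.769)
cell (3,2): code 0010 → (3.000,2.777)–(3.187,3.000)
cell (3,3): code 0011 → (3.187,3.000)–(3.184,4.000)
cell (3,4): code 0001 → (3.184,4.000)–(3.000,4.219)
total: 10 segments, chained into 1 closed loop(s), length Σ = 7.729679

segments=10 loops=1 length=7.730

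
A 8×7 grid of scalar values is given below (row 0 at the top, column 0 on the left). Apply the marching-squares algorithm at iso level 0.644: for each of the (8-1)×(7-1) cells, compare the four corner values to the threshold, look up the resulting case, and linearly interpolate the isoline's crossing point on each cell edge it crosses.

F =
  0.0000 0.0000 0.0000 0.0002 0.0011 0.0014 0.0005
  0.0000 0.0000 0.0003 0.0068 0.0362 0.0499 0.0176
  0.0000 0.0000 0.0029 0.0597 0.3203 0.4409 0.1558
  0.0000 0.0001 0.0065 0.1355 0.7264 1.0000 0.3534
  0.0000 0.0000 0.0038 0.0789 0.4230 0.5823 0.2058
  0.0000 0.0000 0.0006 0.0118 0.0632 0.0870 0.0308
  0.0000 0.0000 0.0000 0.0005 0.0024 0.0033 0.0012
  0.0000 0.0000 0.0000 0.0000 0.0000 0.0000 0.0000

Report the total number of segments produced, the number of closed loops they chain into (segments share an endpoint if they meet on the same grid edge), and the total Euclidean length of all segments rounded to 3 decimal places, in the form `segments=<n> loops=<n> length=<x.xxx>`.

cell (2,3): code 0100 → (2.797,4.000)–(3.000,3.861)
cell (2,4): code 1100 → (2.363,5.000)–(2.797,4.000)
cell (2,5): code 1000 → (3.000,5.551)–(2.363,5.000)
cell (3,3): code 0010 → (3.000,3.861)–(3.272,4.000)
cell (3,4): code 0011 → (3.272,4.000)–(3.852,5.000)
cell (3,5): code 0001 → (3.852,5.000)–(3.000,5.551)
total: 6 segments, chained into 1 closed loop(s), length Σ = 4.654346

segments=6 loops=1 length=4.654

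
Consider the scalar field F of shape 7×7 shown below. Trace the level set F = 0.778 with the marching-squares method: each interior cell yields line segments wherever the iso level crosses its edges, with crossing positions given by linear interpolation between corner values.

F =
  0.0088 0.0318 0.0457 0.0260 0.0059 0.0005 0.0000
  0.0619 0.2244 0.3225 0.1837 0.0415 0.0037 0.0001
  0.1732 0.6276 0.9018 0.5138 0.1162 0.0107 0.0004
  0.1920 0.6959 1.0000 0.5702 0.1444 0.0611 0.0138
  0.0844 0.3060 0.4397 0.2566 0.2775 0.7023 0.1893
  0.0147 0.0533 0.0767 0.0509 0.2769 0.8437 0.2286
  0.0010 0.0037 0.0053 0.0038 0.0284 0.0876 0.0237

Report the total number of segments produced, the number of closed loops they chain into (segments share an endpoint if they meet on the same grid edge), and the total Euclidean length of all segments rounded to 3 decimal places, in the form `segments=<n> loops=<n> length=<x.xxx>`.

segments=10 loops=2 length=5.661

cell (1,1): code 0100 → (1.786,2.000)–(2.000,1.549)
cell (1,2): code 1000 → (2.000,2.319)–(1.786,2.000)
cell (2,1): code 0110 → (2.000,1.549)–(3.000,1.270)
cell (2,2): code 1001 → (3.000,2.517)–(2.000,2.319)
cell (3,1): code 0010 → (3.000,1.270)–(3.396,2.000)
cell (3,2): code 0001 → (3.396,2.000)–(3.000,2.517)
cell (4,4): code 0100 → (4.535,5.000)–(5.000,4.884)
cell (4,5): code 1000 → (5.000,5.107)–(4.535,5.000)
cell (5,4): code 0010 → (5.000,4.884)–(5.087,5.000)
cell (5,5): code 0001 → (5.087,5.000)–(5.000,5.107)
total: 10 segments, chained into 2 closed loop(s), length Σ = 5.660713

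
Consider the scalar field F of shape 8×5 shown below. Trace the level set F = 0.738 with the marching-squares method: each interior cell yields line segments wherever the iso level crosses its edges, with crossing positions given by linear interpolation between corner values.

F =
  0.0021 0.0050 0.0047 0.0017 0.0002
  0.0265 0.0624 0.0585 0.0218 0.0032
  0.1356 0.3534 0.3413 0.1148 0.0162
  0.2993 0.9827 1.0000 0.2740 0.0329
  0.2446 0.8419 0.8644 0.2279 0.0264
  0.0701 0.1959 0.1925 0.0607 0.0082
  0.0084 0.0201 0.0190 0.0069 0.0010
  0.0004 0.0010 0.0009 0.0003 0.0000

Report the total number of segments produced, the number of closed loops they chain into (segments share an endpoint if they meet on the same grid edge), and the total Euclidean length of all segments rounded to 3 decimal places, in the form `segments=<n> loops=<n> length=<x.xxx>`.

segments=8 loops=1 length=5.606

cell (2,0): code 0100 → (2.611,1.000)–(3.000,0.642)
cell (2,1): code 1100 → (2.602,2.000)–(2.611,1.000)
cell (2,2): code 1000 → (3.000,2.361)–(2.602,2.000)
cell (3,0): code 0110 → (3.000,0.642)–(4.000,0.826)
cell (3,2): code 1001 → (4.000,2.199)–(3.000,2.361)
cell (4,0): code 0010 → (4.000,0.826)–(4.161,1.000)
cell (4,1): code 0011 → (4.161,1.000)–(4.188,2.000)
cell (4,2): code 0001 → (4.188,2.000)–(4.000,2.199)
total: 8 segments, chained into 1 closed loop(s), length Σ = 5.606420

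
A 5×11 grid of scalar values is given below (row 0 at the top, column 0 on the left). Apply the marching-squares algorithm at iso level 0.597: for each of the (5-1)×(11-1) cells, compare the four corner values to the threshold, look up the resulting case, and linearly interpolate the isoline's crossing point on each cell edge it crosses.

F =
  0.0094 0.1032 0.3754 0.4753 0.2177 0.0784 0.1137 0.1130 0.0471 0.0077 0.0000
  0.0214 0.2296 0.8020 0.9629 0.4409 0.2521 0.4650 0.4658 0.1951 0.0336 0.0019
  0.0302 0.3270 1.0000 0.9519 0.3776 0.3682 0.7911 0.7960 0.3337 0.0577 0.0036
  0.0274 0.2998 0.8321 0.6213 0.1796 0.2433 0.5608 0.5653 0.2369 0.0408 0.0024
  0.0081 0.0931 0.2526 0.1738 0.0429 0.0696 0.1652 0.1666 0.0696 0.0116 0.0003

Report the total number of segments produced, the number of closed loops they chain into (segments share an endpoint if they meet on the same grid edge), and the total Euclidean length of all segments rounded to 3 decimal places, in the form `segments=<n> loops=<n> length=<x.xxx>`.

segments=16 loops=2 length=14.007

cell (0,1): code 0100 → (0.519,2.000)–(1.000,1.642)
cell (0,2): code 1100 → (0.250,3.000)–(0.519,2.000)
cell (0,3): code 1000 → (1.000,3.701)–(0.250,3.000)
cell (1,1): code 0110 → (1.000,1.642)–(2.000,1.401)
cell (1,3): code 1001 → (2.000,3.618)–(1.000,3.701)
cell (1,5): code 0100 → (1.405,6.000)–(2.000,5.541)
cell (1,6): code 1100 → (1.397,7.000)–(1.405,6.000)
cell (1,7): code 1000 → (2.000,7.430)–(1.397,7.000)
cell (2,1): code 0110 → (2.000,1.401)–(3.000,1.558)
cell (2,3): code 1001 → (3.000,3.055)–(2.000,3.618)
cell (2,5): code 0010 → (2.000,5.541)–(2.843,6.000)
cell (2,6): code 0011 → (2.843,6.000)–(2.863,7.000)
cell (2,7): code 0001 → (2.863,7.000)–(2.000,7.430)
cell (3,1): code 0010 → (3.000,1.558)–(3.406,2.000)
cell (3,2): code 0011 → (3.406,2.000)–(3.054,3.000)
cell (3,3): code 0001 → (3.054,3.000)–(3.000,3.055)
total: 16 segments, chained into 2 closed loop(s), length Σ = 14.006925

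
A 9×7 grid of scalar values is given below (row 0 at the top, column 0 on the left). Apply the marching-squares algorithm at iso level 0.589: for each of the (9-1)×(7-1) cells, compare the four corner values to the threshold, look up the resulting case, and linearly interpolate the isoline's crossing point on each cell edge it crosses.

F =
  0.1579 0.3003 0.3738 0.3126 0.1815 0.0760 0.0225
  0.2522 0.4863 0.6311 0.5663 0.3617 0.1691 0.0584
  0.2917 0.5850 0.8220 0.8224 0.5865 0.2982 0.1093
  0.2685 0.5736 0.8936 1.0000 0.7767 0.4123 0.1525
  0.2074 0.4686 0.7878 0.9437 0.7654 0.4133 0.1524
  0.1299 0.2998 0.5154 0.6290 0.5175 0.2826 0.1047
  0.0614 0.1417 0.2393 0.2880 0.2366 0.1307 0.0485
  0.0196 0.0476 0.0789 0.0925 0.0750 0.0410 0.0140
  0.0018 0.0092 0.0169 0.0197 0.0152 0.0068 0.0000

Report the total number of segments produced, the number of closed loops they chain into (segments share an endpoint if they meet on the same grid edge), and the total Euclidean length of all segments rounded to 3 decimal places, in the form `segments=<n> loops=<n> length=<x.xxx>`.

cell (0,1): code 0100 → (0.836,2.000)–(1.000,1.709)
cell (0,2): code 1000 → (1.000,2.650)–(0.836,2.000)
cell (1,1): code 0110 → (1.000,1.709)–(2.000,1.017)
cell (1,2): code 1101 → (1.089,3.000)–(1.000,2.650)
cell (1,3): code 1000 → (2.000,3.989)–(1.089,3.000)
cell (2,1): code 0110 → (2.000,1.017)–(3.000,1.048)
cell (2,3): code 1101 → (2.013,4.000)–(2.000,3.989)
cell (2,4): code 1000 → (3.000,4.515)–(2.013,4.000)
cell (3,1): code 0110 → (3.000,1.048)–(4.000,1.377)
cell (3,4): code 1001 → (4.000,4.501)–(3.000,4.515)
cell (4,1): code 0010 → (4.000,1.377)–(4.730,2.000)
cell (4,2): code 0111 → (4.730,2.000)–(5.000,2.648)
cell (4,3): code 1011 → (5.000,3.359)–(4.712,4.000)
cell (4,4): code 0001 → (4.712,4.000)–(4.000,4.501)
cell (5,2): code 0010 → (5.000,2.648)–(5.117,3.000)
cell (5,3): code 0001 → (5.117,3.000)–(5.000,3.359)
total: 16 segments, chained into 1 closed loop(s), length Σ = 12.093206

segments=16 loops=1 length=12.093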